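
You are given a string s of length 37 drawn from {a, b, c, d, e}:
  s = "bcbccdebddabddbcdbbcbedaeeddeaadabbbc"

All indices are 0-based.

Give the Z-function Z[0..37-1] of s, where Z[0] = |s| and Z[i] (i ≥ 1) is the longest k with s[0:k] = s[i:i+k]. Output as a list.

[37, 0, 2, 0, 0, 0, 0, 1, 0, 0, 0, 1, 0, 0, 2, 0, 0, 1, 3, 0, 1, 0, 0, 0, 0, 0, 0, 0, 0, 0, 0, 0, 0, 1, 1, 2, 0]

Z[0]=37
i=1: outside box; Z[1]=0
i=2: outside box; Z[2]=2 extend→box=[2,4)
i=3: min(r-i=1, Z[1]=0)=0; Z[3]=0
i=4: outside box; Z[4]=0
i=5: outside box; Z[5]=0
i=6: outside box; Z[6]=0
i=7: outside box; Z[7]=1 extend→box=[7,8)
i=8: outside box; Z[8]=0
i=9: outside box; Z[9]=0
i=10: outside box; Z[10]=0
i=11: outside box; Z[11]=1 extend→box=[11,12)
i=12: outside box; Z[12]=0
i=13: outside box; Z[13]=0
i=14: outside box; Z[14]=2 extend→box=[14,16)
i=15: min(r-i=1, Z[1]=0)=0; Z[15]=0
i=16: outside box; Z[16]=0
i=17: outside box; Z[17]=1 extend→box=[17,18)
i=18: outside box; Z[18]=3 extend→box=[18,21)
i=19: min(r-i=2, Z[1]=0)=0; Z[19]=0
i=20: min(r-i=1, Z[2]=2)=1; Z[20]=1
i=21: outside box; Z[21]=0
i=22: outside box; Z[22]=0
i=23: outside box; Z[23]=0
i=24: outside box; Z[24]=0
i=25: outside box; Z[25]=0
i=26: outside box; Z[26]=0
i=27: outside box; Z[27]=0
i=28: outside box; Z[28]=0
i=29: outside box; Z[29]=0
i=30: outside box; Z[30]=0
i=31: outside box; Z[31]=0
i=32: outside box; Z[32]=0
i=33: outside box; Z[33]=1 extend→box=[33,34)
i=34: outside box; Z[34]=1 extend→box=[34,35)
i=35: outside box; Z[35]=2 extend→box=[35,37)
i=36: min(r-i=1, Z[1]=0)=0; Z[36]=0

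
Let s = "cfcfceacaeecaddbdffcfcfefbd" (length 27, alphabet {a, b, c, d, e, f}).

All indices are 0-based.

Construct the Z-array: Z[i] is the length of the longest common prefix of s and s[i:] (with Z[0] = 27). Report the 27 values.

Z[0]=27
i=1: fresh scan; Z[1]=0
i=2: fresh scan; Z[2]=3 extend→box=[2,5)
i=3: min(r-i=2, Z[1]=0)=0; Z[3]=0
i=4: min(r-i=1, Z[2]=3)=1; Z[4]=1
i=5: fresh scan; Z[5]=0
i=6: fresh scan; Z[6]=0
i=7: fresh scan; Z[7]=1 extend→box=[7,8)
i=8: fresh scan; Z[8]=0
i=9: fresh scan; Z[9]=0
i=10: fresh scan; Z[10]=0
i=11: fresh scan; Z[11]=1 extend→box=[11,12)
i=12: fresh scan; Z[12]=0
i=13: fresh scan; Z[13]=0
i=14: fresh scan; Z[14]=0
i=15: fresh scan; Z[15]=0
i=16: fresh scan; Z[16]=0
i=17: fresh scan; Z[17]=0
i=18: fresh scan; Z[18]=0
i=19: fresh scan; Z[19]=4 extend→box=[19,23)
i=20: min(r-i=3, Z[1]=0)=0; Z[20]=0
i=21: min(r-i=2, Z[2]=3)=2; Z[21]=2
i=22: min(r-i=1, Z[3]=0)=0; Z[22]=0
i=23: fresh scan; Z[23]=0
i=24: fresh scan; Z[24]=0
i=25: fresh scan; Z[25]=0
i=26: fresh scan; Z[26]=0

[27, 0, 3, 0, 1, 0, 0, 1, 0, 0, 0, 1, 0, 0, 0, 0, 0, 0, 0, 4, 0, 2, 0, 0, 0, 0, 0]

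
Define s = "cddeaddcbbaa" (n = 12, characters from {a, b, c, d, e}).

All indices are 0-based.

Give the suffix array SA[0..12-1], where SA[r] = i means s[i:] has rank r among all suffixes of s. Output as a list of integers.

sorted suffixes:
  #0 SA[0]=11  'a'
  #1 SA[1]=10  'aa'
  #2 SA[2]=4  'addcbbaa'
  #3 SA[3]=9  'baa'
  #4 SA[4]=8  'bbaa'
  #5 SA[5]=7  'cbbaa'
  #6 SA[6]=0  'cddeaddcbbaa'
  #7 SA[7]=6  'dcbbaa'
  #8 SA[8]=5  'ddcbbaa'
  #9 SA[9]=1  'ddeaddcbbaa'
  #10 SA[10]=2  'deaddcbbaa'
  #11 SA[11]=3  'eaddcbbaa'

[11, 10, 4, 9, 8, 7, 0, 6, 5, 1, 2, 3]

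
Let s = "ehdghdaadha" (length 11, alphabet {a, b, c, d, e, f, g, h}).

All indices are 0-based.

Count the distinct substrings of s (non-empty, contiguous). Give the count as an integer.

59

rank | idx | suffix
   0 |  10 | a
   1 |   6 | aadha
   2 |   7 | adha
   3 |   5 | daadha
   4 |   2 | dghdaadha
   5 |   8 | dha
   6 |   0 | ehdghdaadha
   7 |   3 | ghdaadha
   8 |   9 | ha
   9 |   4 | hdaadha
  10 |   1 | hdghdaadha

SA = [10, 6, 7, 5, 2, 8, 0, 3, 9, 4, 1]
i: (SA[i-1],SA[i]) lcp shared
  1: (10,6) 1 'a'
  2: (6,7) 1 'a'
  3: (7,5) 0 ''
  4: (5,2) 1 'd'
  5: (2,8) 1 'd'
  6: (8,0) 0 ''
  7: (0,3) 0 ''
  8: (3,9) 0 ''
  9: (9,4) 1 'h'
  10: (4,1) 2 'hd'

n(n+1)/2 = 11·12/2 = 66
Σ LCP = 0 + 1 + 1 + 0 + 1 + 1 + 0 + 0 + 0 + 1 + 2 = 7
distinct = 66 − 7 = 59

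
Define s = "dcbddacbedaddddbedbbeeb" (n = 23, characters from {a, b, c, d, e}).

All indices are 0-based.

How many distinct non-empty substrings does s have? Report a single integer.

247

sorted suffixes:
  #0 SA[0]=5  'acbedaddddbedbbeeb'
  #1 SA[1]=10  'addddbedbbeeb'
  #2 SA[2]=22  'b'
  #3 SA[3]=18  'bbeeb'
  #4 SA[4]=2  'bddacbedaddddbedbbeeb'
  #5 SA[5]=7  'bedaddddbedbbeeb'
  #6 SA[6]=15  'bedbbeeb'
  #7 SA[7]=19  'beeb'
  #8 SA[8]=1  'cbddacbedaddddbedbbeeb'
  #9 SA[9]=6  'cbedaddddbedbbeeb'
  #10 SA[10]=4  'dacbedaddddbedbbeeb'
  #11 SA[11]=9  'daddddbedbbeeb'
  #12 SA[12]=17  'dbbeeb'
  #13 SA[13]=14  'dbedbbeeb'
  #14 SA[14]=0  'dcbddacbedaddddbedbbeeb'
  #15 SA[15]=3  'ddacbedaddddbedbbeeb'
  #16 SA[16]=13  'ddbedbbeeb'
  #17 SA[17]=12  'dddbedbbeeb'
  #18 SA[18]=11  'ddddbedbbeeb'
  #19 SA[19]=21  'eb'
  #20 SA[20]=8  'edaddddbedbbeeb'
  #21 SA[21]=16  'edbbeeb'
  #22 SA[22]=20  'eeb'

SA = [5, 10, 22, 18, 2, 7, 15, 19, 1, 6, 4, 9, 17, 14, 0, 3, 13, 12, 11, 21, 8, 16, 20]
i: (SA[i-1],SA[i]) lcp shared
  1: (5,10) 1 'a'
  2: (10,22) 0 ''
  3: (22,18) 1 'b'
  4: (18,2) 1 'b'
  5: (2,7) 1 'b'
  6: (7,15) 3 'bed'
  7: (15,19) 2 'be'
  8: (19,1) 0 ''
  9: (1,6) 2 'cb'
  10: (6,4) 0 ''
  11: (4,9) 2 'da'
  12: (9,17) 1 'd'
  13: (17,14) 2 'db'
  14: (14,0) 1 'd'
  15: (0,3) 1 'd'
  16: (3,13) 2 'dd'
  17: (13,12) 2 'dd'
  18: (12,11) 3 'ddd'
  19: (11,21) 0 ''
  20: (21,8) 1 'e'
  21: (8,16) 2 'ed'
  22: (16,20) 1 'e'

n(n+1)/2 = 23·24/2 = 276
Σ LCP = 0 + 1 + 0 + 1 + 1 + 1 + 3 + 2 + 0 + 2 + 0 + 2 + 1 + 2 + 1 + 1 + 2 + 2 + 3 + 0 + 1 + 2 + 1 = 29
distinct = 276 − 29 = 247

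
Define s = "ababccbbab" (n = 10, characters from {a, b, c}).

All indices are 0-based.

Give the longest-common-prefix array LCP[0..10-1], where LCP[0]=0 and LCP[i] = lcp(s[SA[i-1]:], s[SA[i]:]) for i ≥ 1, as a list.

[0, 2, 2, 0, 1, 3, 1, 1, 0, 1]

rank | idx | suffix
   0 |   8 | ab
   1 |   0 | ababccbbab
   2 |   2 | abccbbab
   3 |   9 | b
   4 |   7 | bab
   5 |   1 | babccbbab
   6 |   6 | bbab
   7 |   3 | bccbbab
   8 |   5 | cbbab
   9 |   4 | ccbbab

SA = [8, 0, 2, 9, 7, 1, 6, 3, 5, 4]
i: (SA[i-1],SA[i]) lcp shared
  1: (8,0) 2 'ab'
  2: (0,2) 2 'ab'
  3: (2,9) 0 ''
  4: (9,7) 1 'b'
  5: (7,1) 3 'bab'
  6: (1,6) 1 'b'
  7: (6,3) 1 'b'
  8: (3,5) 0 ''
  9: (5,4) 1 'c'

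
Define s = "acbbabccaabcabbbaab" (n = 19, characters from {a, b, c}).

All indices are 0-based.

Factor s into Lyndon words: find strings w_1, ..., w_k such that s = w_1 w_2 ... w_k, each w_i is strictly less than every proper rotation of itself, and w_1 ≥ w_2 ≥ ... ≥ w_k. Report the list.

emit factor 1: 'acbb' (i=0, period=4)
emit factor 2: 'abcc' (i=4, period=4)
emit factor 3: 'aabcabbb' (i=8, period=8)
emit factor 4: 'aab' (i=16, period=3)

["acbb", "abcc", "aabcabbb", "aab"]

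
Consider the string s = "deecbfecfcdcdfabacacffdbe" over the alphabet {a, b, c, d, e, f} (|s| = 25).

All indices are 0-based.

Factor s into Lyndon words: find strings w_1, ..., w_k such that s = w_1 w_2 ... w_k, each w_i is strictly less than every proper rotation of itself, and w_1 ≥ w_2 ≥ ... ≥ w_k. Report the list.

["dee", "c", "bfecfcdcdf", "abacacffdbe"]

emit factor 1: 'dee' (i=0, period=3)
emit factor 2: 'c' (i=3, period=1)
emit factor 3: 'bfecfcdcdf' (i=4, period=10)
emit factor 4: 'abacacffdbe' (i=14, period=11)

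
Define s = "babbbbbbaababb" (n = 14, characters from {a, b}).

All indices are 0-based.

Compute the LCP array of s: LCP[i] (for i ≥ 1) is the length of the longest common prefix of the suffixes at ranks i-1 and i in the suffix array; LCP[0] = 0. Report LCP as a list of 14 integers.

rank | idx | suffix
   0 |   8 | aababb
   1 |   9 | ababb
   2 |  11 | abb
   3 |   1 | abbbbbbaababb
   4 |  13 | b
   5 |   7 | baababb
   6 |  10 | babb
   7 |   0 | babbbbbbaababb
   8 |  12 | bb
   9 |   6 | bbaababb
  10 |   5 | bbbaababb
  11 |   4 | bbbbaababb
  12 |   3 | bbbbbaababb
  13 |   2 | bbbbbbaababb

SA = [8, 9, 11, 1, 13, 7, 10, 0, 12, 6, 5, 4, 3, 2]
i: (SA[i-1],SA[i]) lcp shared
  1: (8,9) 1 'a'
  2: (9,11) 2 'ab'
  3: (11,1) 3 'abb'
  4: (1,13) 0 ''
  5: (13,7) 1 'b'
  6: (7,10) 2 'ba'
  7: (10,0) 4 'babb'
  8: (0,12) 1 'b'
  9: (12,6) 2 'bb'
  10: (6,5) 2 'bb'
  11: (5,4) 3 'bbb'
  12: (4,3) 4 'bbbb'
  13: (3,2) 5 'bbbbb'

[0, 1, 2, 3, 0, 1, 2, 4, 1, 2, 2, 3, 4, 5]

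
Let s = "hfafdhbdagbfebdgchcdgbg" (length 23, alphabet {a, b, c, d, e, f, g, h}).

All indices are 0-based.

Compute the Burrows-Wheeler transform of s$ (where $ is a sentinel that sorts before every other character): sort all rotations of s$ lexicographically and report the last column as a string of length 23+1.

gfdhegghgbcbffhabbadddc$

rank  rotation                  last
    0  $hfafdhbdagbfebdgchcdgbg  g
    1  afdhbdagbfebdgchcdgbg$hf  f
    2  agbfebdgchcdgbg$hfafdhbd  d
    3  bdagbfebdgchcdgbg$hfafdh  h
    4  bdgchcdgbg$hfafdhbdagbfe  e
    5  bfebdgchcdgbg$hfafdhbdag  g
    6  bg$hfafdhbdagbfebdgchcdg  g
    7  cdgbg$hfafdhbdagbfebdgch  h
    8  chcdgbg$hfafdhbdagbfebdg  g
    9  dagbfebdgchcdgbg$hfafdhb  b
   10  dgbg$hfafdhbdagbfebdgchc  c
   11  dgchcdgbg$hfafdhbdagbfeb  b
   12  dhbdagbfebdgchcdgbg$hfaf  f
   13  ebdgchcdgbg$hfafdhbdagbf  f
   14  fafdhbdagbfebdgchcdgbg$h  h
   15  fdhbdagbfebdgchcdgbg$hfa  a
   16  febdgchcdgbg$hfafdhbdagb  b
   17  g$hfafdhbdagbfebdgchcdgb  b
   18  gbfebdgchcdgbg$hfafdhbda  a
   19  gbg$hfafdhbdagbfebdgchcd  d
   20  gchcdgbg$hfafdhbdagbfebd  d
   21  hbdagbfebdgchcdgbg$hfafd  d
   22  hcdgbg$hfafdhbdagbfebdgc  c
   23  hfafdhbdagbfebdgchcdgbg$  $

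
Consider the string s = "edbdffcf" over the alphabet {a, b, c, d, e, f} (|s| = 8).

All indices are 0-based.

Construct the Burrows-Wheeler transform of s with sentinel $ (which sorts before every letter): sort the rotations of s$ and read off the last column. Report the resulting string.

fdfeb$cfd

rank  rotation   last
    0  $edbdffcf  f
    1  bdffcf$ed  d
    2  cf$edbdff  f
    3  dbdffcf$e  e
    4  dffcf$edb  b
    5  edbdffcf$  $
    6  f$edbdffc  c
    7  fcf$edbdf  f
    8  ffcf$edbd  d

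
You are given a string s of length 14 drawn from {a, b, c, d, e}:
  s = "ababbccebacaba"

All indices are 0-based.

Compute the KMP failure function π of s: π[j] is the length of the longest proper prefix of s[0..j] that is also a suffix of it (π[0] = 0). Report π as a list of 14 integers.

[0, 0, 1, 2, 0, 0, 0, 0, 0, 1, 0, 1, 2, 3]

π[0] = 0
j=1 s[j]='b': π[1]=0 (border '')
j=2 s[j]='a': π[2]=1 (border 'a')
j=3 s[j]='b': π[3]=2 (border 'ab')
j=4 s[j]='b': k: 2→0; π[4]=0 (border '')
j=5 s[j]='c': π[5]=0 (border '')
j=6 s[j]='c': π[6]=0 (border '')
j=7 s[j]='e': π[7]=0 (border '')
j=8 s[j]='b': π[8]=0 (border '')
j=9 s[j]='a': π[9]=1 (border 'a')
j=10 s[j]='c': k: 1→0; π[10]=0 (border '')
j=11 s[j]='a': π[11]=1 (border 'a')
j=12 s[j]='b': π[12]=2 (border 'ab')
j=13 s[j]='a': π[13]=3 (border 'aba')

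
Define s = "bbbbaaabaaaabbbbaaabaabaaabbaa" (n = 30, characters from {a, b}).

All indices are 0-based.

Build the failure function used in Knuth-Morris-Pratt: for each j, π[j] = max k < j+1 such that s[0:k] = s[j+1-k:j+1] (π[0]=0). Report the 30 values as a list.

π[0] = 0
j=1 s[j]='b': π[1]=1 (border 'b')
j=2 s[j]='b': π[2]=2 (border 'bb')
j=3 s[j]='b': π[3]=3 (border 'bbb')
j=4 s[j]='a': k: 3→2→1→0; π[4]=0 (border '')
j=5 s[j]='a': π[5]=0 (border '')
j=6 s[j]='a': π[6]=0 (border '')
j=7 s[j]='b': π[7]=1 (border 'b')
j=8 s[j]='a': k: 1→0; π[8]=0 (border '')
j=9 s[j]='a': π[9]=0 (border '')
j=10 s[j]='a': π[10]=0 (border '')
j=11 s[j]='a': π[11]=0 (border '')
j=12 s[j]='b': π[12]=1 (border 'b')
j=13 s[j]='b': π[13]=2 (border 'bb')
j=14 s[j]='b': π[14]=3 (border 'bbb')
j=15 s[j]='b': π[15]=4 (border 'bbbb')
j=16 s[j]='a': π[16]=5 (border 'bbbba')
j=17 s[j]='a': π[17]=6 (border 'bbbbaa')
j=18 s[j]='a': π[18]=7 (border 'bbbbaaa')
j=19 s[j]='b': π[19]=8 (border 'bbbbaaab')
j=20 s[j]='a': π[20]=9 (border 'bbbbaaaba')
j=21 s[j]='a': π[21]=10 (border 'bbbbaaabaa')
j=22 s[j]='b': k: 10→0; π[22]=1 (border 'b')
j=23 s[j]='a': k: 1→0; π[23]=0 (border '')
j=24 s[j]='a': π[24]=0 (border '')
j=25 s[j]='a': π[25]=0 (border '')
j=26 s[j]='b': π[26]=1 (border 'b')
j=27 s[j]='b': π[27]=2 (border 'bb')
j=28 s[j]='a': k: 2→1→0; π[28]=0 (border '')
j=29 s[j]='a': π[29]=0 (border '')

[0, 1, 2, 3, 0, 0, 0, 1, 0, 0, 0, 0, 1, 2, 3, 4, 5, 6, 7, 8, 9, 10, 1, 0, 0, 0, 1, 2, 0, 0]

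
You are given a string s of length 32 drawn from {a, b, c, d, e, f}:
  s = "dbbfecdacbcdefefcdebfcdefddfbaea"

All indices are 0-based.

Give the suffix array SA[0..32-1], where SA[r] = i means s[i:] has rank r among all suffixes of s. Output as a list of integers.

[31, 7, 29, 28, 1, 9, 19, 2, 8, 5, 16, 21, 10, 6, 0, 25, 17, 22, 11, 26, 30, 18, 4, 14, 23, 12, 27, 15, 20, 24, 3, 13]

rank→(start, suffix):
  0 → (31, 'a')
  1 → (7, 'acbcdefefcdebfcdefddfbaea')
  2 → (29, 'aea')
  3 → (28, 'baea')
  4 → (1, 'bbfecdacbcdefefcdebfcdefddfbaea')
  5 → (9, 'bcdefefcdebfcdefddfbaea')
  6 → (19, 'bfcdefddfbaea')
  7 → (2, 'bfecdacbcdefefcdebfcdefddfbaea')
  8 → (8, 'cbcdefefcdebfcdefddfbaea')
  9 → (5, 'cdacbcdefefcdebfcdefddfbaea')
  10 → (16, 'cdebfcdefddfbaea')
  11 → (21, 'cdefddfbaea')
  12 → (10, 'cdefefcdebfcdefddfbaea')
  13 → (6, 'dacbcdefefcdebfcdefddfbaea')
  14 → (0, 'dbbfecdacbcdefefcdebfcdefddfbaea')
  15 → (25, 'ddfbaea')
  16 → (17, 'debfcdefddfbaea')
  17 → (22, 'defddfbaea')
  18 → (11, 'defefcdebfcdefddfbaea')
  19 → (26, 'dfbaea')
  20 → (30, 'ea')
  21 → (18, 'ebfcdefddfbaea')
  22 → (4, 'ecdacbcdefefcdebfcdefddfbaea')
  23 → (14, 'efcdebfcdefddfbaea')
  24 → (23, 'efddfbaea')
  25 → (12, 'efefcdebfcdefddfbaea')
  26 → (27, 'fbaea')
  27 → (15, 'fcdebfcdefddfbaea')
  28 → (20, 'fcdefddfbaea')
  29 → (24, 'fddfbaea')
  30 → (3, 'fecdacbcdefefcdebfcdefddfbaea')
  31 → (13, 'fefcdebfcdefddfbaea')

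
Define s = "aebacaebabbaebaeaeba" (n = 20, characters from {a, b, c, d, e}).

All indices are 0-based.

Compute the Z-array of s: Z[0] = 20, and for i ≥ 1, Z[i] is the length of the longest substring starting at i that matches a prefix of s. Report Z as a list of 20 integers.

[20, 0, 0, 1, 0, 4, 0, 0, 1, 0, 0, 4, 0, 0, 2, 0, 4, 0, 0, 1]

Z[0]=20
i=1: i≥r, start 0; Z[1]=0
i=2: i≥r, start 0; Z[2]=0
i=3: i≥r, start 0; Z[3]=1 extend→box=[3,4)
i=4: i≥r, start 0; Z[4]=0
i=5: i≥r, start 0; Z[5]=4 extend→box=[5,9)
i=6: min(r-i=3, Z[1]=0)=0; Z[6]=0
i=7: min(r-i=2, Z[2]=0)=0; Z[7]=0
i=8: min(r-i=1, Z[3]=1)=1; Z[8]=1
i=9: i≥r, start 0; Z[9]=0
i=10: i≥r, start 0; Z[10]=0
i=11: i≥r, start 0; Z[11]=4 extend→box=[11,15)
i=12: min(r-i=3, Z[1]=0)=0; Z[12]=0
i=13: min(r-i=2, Z[2]=0)=0; Z[13]=0
i=14: min(r-i=1, Z[3]=1)=1; Z[14]=2 extend→box=[14,16)
i=15: min(r-i=1, Z[1]=0)=0; Z[15]=0
i=16: i≥r, start 0; Z[16]=4 extend→box=[16,20)
i=17: min(r-i=3, Z[1]=0)=0; Z[17]=0
i=18: min(r-i=2, Z[2]=0)=0; Z[18]=0
i=19: min(r-i=1, Z[3]=1)=1; Z[19]=1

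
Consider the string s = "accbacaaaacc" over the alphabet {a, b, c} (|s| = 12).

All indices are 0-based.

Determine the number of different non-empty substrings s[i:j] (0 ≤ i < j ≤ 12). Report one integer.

62

sorted suffixes:
  #0 SA[0]=6  'aaaacc'
  #1 SA[1]=7  'aaacc'
  #2 SA[2]=8  'aacc'
  #3 SA[3]=4  'acaaaacc'
  #4 SA[4]=9  'acc'
  #5 SA[5]=0  'accbacaaaacc'
  #6 SA[6]=3  'bacaaaacc'
  #7 SA[7]=11  'c'
  #8 SA[8]=5  'caaaacc'
  #9 SA[9]=2  'cbacaaaacc'
  #10 SA[10]=10  'cc'
  #11 SA[11]=1  'ccbacaaaacc'

SA = [6, 7, 8, 4, 9, 0, 3, 11, 5, 2, 10, 1]
[i] adj suffixes → lcp
  [1] 6/7 → 3 ('aaa')
  [2] 7/8 → 2 ('aa')
  [3] 8/4 → 1 ('a')
  [4] 4/9 → 2 ('ac')
  [5] 9/0 → 3 ('acc')
  [6] 0/3 → 0 ('')
  [7] 3/11 → 0 ('')
  [8] 11/5 → 1 ('c')
  [9] 5/2 → 1 ('c')
  [10] 2/10 → 1 ('c')
  [11] 10/1 → 2 ('cc')

n(n+1)/2 = 12·13/2 = 78
Σ LCP = 0 + 3 + 2 + 1 + 2 + 3 + 0 + 0 + 1 + 1 + 1 + 2 = 16
distinct = 78 − 16 = 62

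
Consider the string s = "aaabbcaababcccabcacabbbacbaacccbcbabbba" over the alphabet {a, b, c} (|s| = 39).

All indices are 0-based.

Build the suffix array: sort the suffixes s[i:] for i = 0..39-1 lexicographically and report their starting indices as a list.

rank→(start, suffix):
  0 → (38, 'a')
  1 → (0, 'aaabbcaababcccabcacabbbacbaacccbcbabbba')
  2 → (6, 'aababcccabcacabbbacbaacccbcbabbba')
  3 → (1, 'aabbcaababcccabcacabbbacbaacccbcbabbba')
  4 → (26, 'aacccbcbabbba')
  5 → (7, 'ababcccabcacabbbacbaacccbcbabbba')
  6 → (34, 'abbba')
  7 → (19, 'abbbacbaacccbcbabbba')
  8 → (2, 'abbcaababcccabcacabbbacbaacccbcbabbba')
  9 → (14, 'abcacabbbacbaacccbcbabbba')
  10 → (9, 'abcccabcacabbbacbaacccbcbabbba')
  11 → (17, 'acabbbacbaacccbcbabbba')
  12 → (23, 'acbaacccbcbabbba')
  13 → (27, 'acccbcbabbba')
  14 → (37, 'ba')
  15 → (25, 'baacccbcbabbba')
  16 → (33, 'babbba')
  17 → (8, 'babcccabcacabbbacbaacccbcbabbba')
  18 → (22, 'bacbaacccbcbabbba')
  19 → (36, 'bba')
  20 → (21, 'bbacbaacccbcbabbba')
  21 → (35, 'bbba')
  22 → (20, 'bbbacbaacccbcbabbba')
  23 → (3, 'bbcaababcccabcacabbbacbaacccbcbabbba')
  24 → (4, 'bcaababcccabcacabbbacbaacccbcbabbba')
  25 → (15, 'bcacabbbacbaacccbcbabbba')
  26 → (31, 'bcbabbba')
  27 → (10, 'bcccabcacabbbacbaacccbcbabbba')
  28 → (5, 'caababcccabcacabbbacbaacccbcbabbba')
  29 → (18, 'cabbbacbaacccbcbabbba')
  30 → (13, 'cabcacabbbacbaacccbcbabbba')
  31 → (16, 'cacabbbacbaacccbcbabbba')
  32 → (24, 'cbaacccbcbabbba')
  33 → (32, 'cbabbba')
  34 → (30, 'cbcbabbba')
  35 → (12, 'ccabcacabbbacbaacccbcbabbba')
  36 → (29, 'ccbcbabbba')
  37 → (11, 'cccabcacabbbacbaacccbcbabbba')
  38 → (28, 'cccbcbabbba')

[38, 0, 6, 1, 26, 7, 34, 19, 2, 14, 9, 17, 23, 27, 37, 25, 33, 8, 22, 36, 21, 35, 20, 3, 4, 15, 31, 10, 5, 18, 13, 16, 24, 32, 30, 12, 29, 11, 28]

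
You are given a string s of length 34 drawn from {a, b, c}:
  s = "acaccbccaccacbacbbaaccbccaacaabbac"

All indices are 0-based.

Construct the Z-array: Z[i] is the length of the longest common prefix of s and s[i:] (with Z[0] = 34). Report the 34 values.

[34, 0, 2, 0, 0, 0, 0, 0, 2, 0, 0, 2, 0, 0, 2, 0, 0, 0, 1, 2, 0, 0, 0, 0, 0, 1, 3, 0, 1, 1, 0, 0, 2, 0]

Z[0]=34
i=1: i≥r, start 0; Z[1]=0
i=2: i≥r, start 0; Z[2]=2 scan→box=[2,4)
i=3: min(r-i=1, Z[1]=0)=0; Z[3]=0
i=4: i≥r, start 0; Z[4]=0
i=5: i≥r, start 0; Z[5]=0
i=6: i≥r, start 0; Z[6]=0
i=7: i≥r, start 0; Z[7]=0
i=8: i≥r, start 0; Z[8]=2 scan→box=[8,10)
i=9: min(r-i=1, Z[1]=0)=0; Z[9]=0
i=10: i≥r, start 0; Z[10]=0
i=11: i≥r, start 0; Z[11]=2 scan→box=[11,13)
i=12: min(r-i=1, Z[1]=0)=0; Z[12]=0
i=13: i≥r, start 0; Z[13]=0
i=14: i≥r, start 0; Z[14]=2 scan→box=[14,16)
i=15: min(r-i=1, Z[1]=0)=0; Z[15]=0
i=16: i≥r, start 0; Z[16]=0
i=17: i≥r, start 0; Z[17]=0
i=18: i≥r, start 0; Z[18]=1 scan→box=[18,19)
i=19: i≥r, start 0; Z[19]=2 scan→box=[19,21)
i=20: min(r-i=1, Z[1]=0)=0; Z[20]=0
i=21: i≥r, start 0; Z[21]=0
i=22: i≥r, start 0; Z[22]=0
i=23: i≥r, start 0; Z[23]=0
i=24: i≥r, start 0; Z[24]=0
i=25: i≥r, start 0; Z[25]=1 scan→box=[25,26)
i=26: i≥r, start 0; Z[26]=3 scan→box=[26,29)
i=27: min(r-i=2, Z[1]=0)=0; Z[27]=0
i=28: min(r-i=1, Z[2]=2)=1; Z[28]=1
i=29: i≥r, start 0; Z[29]=1 scan→box=[29,30)
i=30: i≥r, start 0; Z[30]=0
i=31: i≥r, start 0; Z[31]=0
i=32: i≥r, start 0; Z[32]=2 scan→box=[32,34)
i=33: min(r-i=1, Z[1]=0)=0; Z[33]=0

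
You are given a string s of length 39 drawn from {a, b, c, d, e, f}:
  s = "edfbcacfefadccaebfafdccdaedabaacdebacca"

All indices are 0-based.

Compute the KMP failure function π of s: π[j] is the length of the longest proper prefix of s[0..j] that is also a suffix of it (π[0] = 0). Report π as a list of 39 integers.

[0, 0, 0, 0, 0, 0, 0, 0, 1, 0, 0, 0, 0, 0, 0, 1, 0, 0, 0, 0, 0, 0, 0, 0, 0, 1, 2, 0, 0, 0, 0, 0, 0, 1, 0, 0, 0, 0, 0]

π[0] = 0
j=1 s[j]='d': π[1]=0 (border '')
j=2 s[j]='f': π[2]=0 (border '')
j=3 s[j]='b': π[3]=0 (border '')
j=4 s[j]='c': π[4]=0 (border '')
j=5 s[j]='a': π[5]=0 (border '')
j=6 s[j]='c': π[6]=0 (border '')
j=7 s[j]='f': π[7]=0 (border '')
j=8 s[j]='e': π[8]=1 (border 'e')
j=9 s[j]='f': k: 1→0; π[9]=0 (border '')
j=10 s[j]='a': π[10]=0 (border '')
j=11 s[j]='d': π[11]=0 (border '')
j=12 s[j]='c': π[12]=0 (border '')
j=13 s[j]='c': π[13]=0 (border '')
j=14 s[j]='a': π[14]=0 (border '')
j=15 s[j]='e': π[15]=1 (border 'e')
j=16 s[j]='b': k: 1→0; π[16]=0 (border '')
j=17 s[j]='f': π[17]=0 (border '')
j=18 s[j]='a': π[18]=0 (border '')
j=19 s[j]='f': π[19]=0 (border '')
j=20 s[j]='d': π[20]=0 (border '')
j=21 s[j]='c': π[21]=0 (border '')
j=22 s[j]='c': π[22]=0 (border '')
j=23 s[j]='d': π[23]=0 (border '')
j=24 s[j]='a': π[24]=0 (border '')
j=25 s[j]='e': π[25]=1 (border 'e')
j=26 s[j]='d': π[26]=2 (border 'ed')
j=27 s[j]='a': k: 2→0; π[27]=0 (border '')
j=28 s[j]='b': π[28]=0 (border '')
j=29 s[j]='a': π[29]=0 (border '')
j=30 s[j]='a': π[30]=0 (border '')
j=31 s[j]='c': π[31]=0 (border '')
j=32 s[j]='d': π[32]=0 (border '')
j=33 s[j]='e': π[33]=1 (border 'e')
j=34 s[j]='b': k: 1→0; π[34]=0 (border '')
j=35 s[j]='a': π[35]=0 (border '')
j=36 s[j]='c': π[36]=0 (border '')
j=37 s[j]='c': π[37]=0 (border '')
j=38 s[j]='a': π[38]=0 (border '')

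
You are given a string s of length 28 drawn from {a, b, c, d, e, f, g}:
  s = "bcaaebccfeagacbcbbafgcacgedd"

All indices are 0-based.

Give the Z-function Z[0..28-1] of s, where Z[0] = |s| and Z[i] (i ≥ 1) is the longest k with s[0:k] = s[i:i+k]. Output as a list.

Z[0]=28
i=1: i≥r, start 0; Z[1]=0
i=2: i≥r, start 0; Z[2]=0
i=3: i≥r, start 0; Z[3]=0
i=4: i≥r, start 0; Z[4]=0
i=5: i≥r, start 0; Z[5]=2 scan→box=[5,7)
i=6: min(r-i=1, Z[1]=0)=0; Z[6]=0
i=7: i≥r, start 0; Z[7]=0
i=8: i≥r, start 0; Z[8]=0
i=9: i≥r, start 0; Z[9]=0
i=10: i≥r, start 0; Z[10]=0
i=11: i≥r, start 0; Z[11]=0
i=12: i≥r, start 0; Z[12]=0
i=13: i≥r, start 0; Z[13]=0
i=14: i≥r, start 0; Z[14]=2 scan→box=[14,16)
i=15: min(r-i=1, Z[1]=0)=0; Z[15]=0
i=16: i≥r, start 0; Z[16]=1 scan→box=[16,17)
i=17: i≥r, start 0; Z[17]=1 scan→box=[17,18)
i=18: i≥r, start 0; Z[18]=0
i=19: i≥r, start 0; Z[19]=0
i=20: i≥r, start 0; Z[20]=0
i=21: i≥r, start 0; Z[21]=0
i=22: i≥r, start 0; Z[22]=0
i=23: i≥r, start 0; Z[23]=0
i=24: i≥r, start 0; Z[24]=0
i=25: i≥r, start 0; Z[25]=0
i=26: i≥r, start 0; Z[26]=0
i=27: i≥r, start 0; Z[27]=0

[28, 0, 0, 0, 0, 2, 0, 0, 0, 0, 0, 0, 0, 0, 2, 0, 1, 1, 0, 0, 0, 0, 0, 0, 0, 0, 0, 0]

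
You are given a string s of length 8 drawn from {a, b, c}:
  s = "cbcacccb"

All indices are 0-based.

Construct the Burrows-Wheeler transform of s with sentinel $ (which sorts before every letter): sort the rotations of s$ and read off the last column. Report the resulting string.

bcccbc$ca

rank  rotation   last
    0  $cbcacccb  b
    1  acccb$cbc  c
    2  b$cbcaccc  c
    3  bcacccb$c  c
    4  cacccb$cb  b
    5  cb$cbcacc  c
    6  cbcacccb$  $
    7  ccb$cbcac  c
    8  cccb$cbca  a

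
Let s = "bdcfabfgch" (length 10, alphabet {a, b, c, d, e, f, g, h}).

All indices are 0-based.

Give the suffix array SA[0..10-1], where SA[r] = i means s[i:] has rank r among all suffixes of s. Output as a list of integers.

[4, 0, 5, 2, 8, 1, 3, 6, 7, 9]

sorted suffixes:
  #0 SA[0]=4  'abfgch'
  #1 SA[1]=0  'bdcfabfgch'
  #2 SA[2]=5  'bfgch'
  #3 SA[3]=2  'cfabfgch'
  #4 SA[4]=8  'ch'
  #5 SA[5]=1  'dcfabfgch'
  #6 SA[6]=3  'fabfgch'
  #7 SA[7]=6  'fgch'
  #8 SA[8]=7  'gch'
  #9 SA[9]=9  'h'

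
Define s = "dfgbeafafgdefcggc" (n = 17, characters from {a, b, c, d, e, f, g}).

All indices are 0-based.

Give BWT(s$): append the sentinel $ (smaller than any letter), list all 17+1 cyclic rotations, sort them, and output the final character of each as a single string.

rank  rotation            last
    0  $dfgbeafafgdefcggc  c
    1  afafgdefcggc$dfgbe  e
    2  afgdefcggc$dfgbeaf  f
    3  beafafgdefcggc$dfg  g
    4  c$dfgbeafafgdefcgg  g
    5  cggc$dfgbeafafgdef  f
    6  defcggc$dfgbeafafg  g
    7  dfgbeafafgdefcggc$  $
    8  eafafgdefcggc$dfgb  b
    9  efcggc$dfgbeafafgd  d
   10  fafgdefcggc$dfgbea  a
   11  fcggc$dfgbeafafgde  e
   12  fgbeafafgdefcggc$d  d
   13  fgdefcggc$dfgbeafa  a
   14  gbeafafgdefcggc$df  f
   15  gc$dfgbeafafgdefcg  g
   16  gdefcggc$dfgbeafaf  f
   17  ggc$dfgbeafafgdefc  c

cefggfg$bdaedafgfc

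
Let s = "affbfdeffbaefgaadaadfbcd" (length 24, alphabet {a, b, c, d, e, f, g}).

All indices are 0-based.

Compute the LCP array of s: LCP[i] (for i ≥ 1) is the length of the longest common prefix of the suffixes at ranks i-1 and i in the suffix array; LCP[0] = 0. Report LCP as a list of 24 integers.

rank | idx | suffix
   0 |  14 | aadaadfbcd
   1 |  17 | aadfbcd
   2 |  15 | adaadfbcd
   3 |  18 | adfbcd
   4 |  10 | aefgaadaadfbcd
   5 |   0 | affbfdeffbaefgaadaadfbcd
   6 |   9 | baefgaadaadfbcd
   7 |  21 | bcd
   8 |   3 | bfdeffbaefgaadaadfbcd
   9 |  22 | cd
  10 |  23 | d
  11 |  16 | daadfbcd
  12 |   5 | deffbaefgaadaadfbcd
  13 |  19 | dfbcd
  14 |   6 | effbaefgaadaadfbcd
  15 |  11 | efgaadaadfbcd
  16 |   8 | fbaefgaadaadfbcd
  17 |  20 | fbcd
  18 |   2 | fbfdeffbaefgaadaadfbcd
  19 |   4 | fdeffbaefgaadaadfbcd
  20 |   7 | ffbaefgaadaadfbcd
  21 |   1 | ffbfdeffbaefgaadaadfbcd
  22 |  12 | fgaadaadfbcd
  23 |  13 | gaadaadfbcd

SA = [14, 17, 15, 18, 10, 0, 9, 21, 3, 22, 23, 16, 5, 19, 6, 11, 8, 20, 2, 4, 7, 1, 12, 13]
i: (SA[i-1],SA[i]) lcp shared
  1: (14,17) 3 'aad'
  2: (17,15) 1 'a'
  3: (15,18) 2 'ad'
  4: (18,10) 1 'a'
  5: (10,0) 1 'a'
  6: (0,9) 0 ''
  7: (9,21) 1 'b'
  8: (21,3) 1 'b'
  9: (3,22) 0 ''
  10: (22,23) 0 ''
  11: (23,16) 1 'd'
  12: (16,5) 1 'd'
  13: (5,19) 1 'd'
  14: (19,6) 0 ''
  15: (6,11) 2 'ef'
  16: (11,8) 0 ''
  17: (8,20) 2 'fb'
  18: (20,2) 2 'fb'
  19: (2,4) 1 'f'
  20: (4,7) 1 'f'
  21: (7,1) 3 'ffb'
  22: (1,12) 1 'f'
  23: (12,13) 0 ''

[0, 3, 1, 2, 1, 1, 0, 1, 1, 0, 0, 1, 1, 1, 0, 2, 0, 2, 2, 1, 1, 3, 1, 0]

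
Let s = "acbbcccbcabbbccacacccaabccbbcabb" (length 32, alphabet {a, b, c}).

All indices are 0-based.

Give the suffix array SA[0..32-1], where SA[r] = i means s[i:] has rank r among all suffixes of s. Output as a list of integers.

[21, 29, 9, 22, 15, 0, 17, 31, 30, 10, 26, 11, 2, 27, 7, 12, 23, 3, 20, 28, 8, 14, 16, 25, 1, 6, 19, 13, 24, 5, 18, 4]

rank | idx | suffix
   0 |  21 | aabccbbcabb
   1 |  29 | abb
   2 |   9 | abbbccacacccaabccbbcabb
   3 |  22 | abccbbcabb
   4 |  15 | acacccaabccbbcabb
   5 |   0 | acbbcccbcabbbccacacccaabccbbcabb
   6 |  17 | acccaabccbbcabb
   7 |  31 | b
   8 |  30 | bb
   9 |  10 | bbbccacacccaabccbbcabb
  10 |  26 | bbcabb
  11 |  11 | bbccacacccaabccbbcabb
  12 |   2 | bbcccbcabbbccacacccaabccbbcabb
  13 |  27 | bcabb
  14 |   7 | bcabbbccacacccaabccbbcabb
  15 |  12 | bccacacccaabccbbcabb
  16 |  23 | bccbbcabb
  17 |   3 | bcccbcabbbccacacccaabccbbcabb
  18 |  20 | caabccbbcabb
  19 |  28 | cabb
  20 |   8 | cabbbccacacccaabccbbcabb
  21 |  14 | cacacccaabccbbcabb
  22 |  16 | cacccaabccbbcabb
  23 |  25 | cbbcabb
  24 |   1 | cbbcccbcabbbccacacccaabccbbcabb
  25 |   6 | cbcabbbccacacccaabccbbcabb
  26 |  19 | ccaabccbbcabb
  27 |  13 | ccacacccaabccbbcabb
  28 |  24 | ccbbcabb
  29 |   5 | ccbcabbbccacacccaabccbbcabb
  30 |  18 | cccaabccbbcabb
  31 |   4 | cccbcabbbccacacccaabccbbcabb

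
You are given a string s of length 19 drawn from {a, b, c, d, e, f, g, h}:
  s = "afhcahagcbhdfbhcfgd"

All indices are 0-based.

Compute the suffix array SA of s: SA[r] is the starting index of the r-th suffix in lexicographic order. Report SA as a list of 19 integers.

rank | idx | suffix
   0 |   0 | afhcahagcbhdfbhcfgd
   1 |   6 | agcbhdfbhcfgd
   2 |   4 | ahagcbhdfbhcfgd
   3 |  13 | bhcfgd
   4 |   9 | bhdfbhcfgd
   5 |   3 | cahagcbhdfbhcfgd
   6 |   8 | cbhdfbhcfgd
   7 |  15 | cfgd
   8 |  18 | d
   9 |  11 | dfbhcfgd
  10 |  12 | fbhcfgd
  11 |  16 | fgd
  12 |   1 | fhcahagcbhdfbhcfgd
  13 |   7 | gcbhdfbhcfgd
  14 |  17 | gd
  15 |   5 | hagcbhdfbhcfgd
  16 |   2 | hcahagcbhdfbhcfgd
  17 |  14 | hcfgd
  18 |  10 | hdfbhcfgd

[0, 6, 4, 13, 9, 3, 8, 15, 18, 11, 12, 16, 1, 7, 17, 5, 2, 14, 10]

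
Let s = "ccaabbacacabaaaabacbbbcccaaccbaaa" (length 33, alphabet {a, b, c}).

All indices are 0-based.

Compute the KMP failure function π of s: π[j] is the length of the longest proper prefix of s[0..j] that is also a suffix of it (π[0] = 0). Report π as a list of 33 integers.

[0, 1, 0, 0, 0, 0, 0, 1, 0, 1, 0, 0, 0, 0, 0, 0, 0, 0, 1, 0, 0, 0, 1, 2, 2, 3, 4, 1, 2, 0, 0, 0, 0]

π[0] = 0
j=1 s[j]='c': π[1]=1 (border 'c')
j=2 s[j]='a': k: 1→0; π[2]=0 (border '')
j=3 s[j]='a': π[3]=0 (border '')
j=4 s[j]='b': π[4]=0 (border '')
j=5 s[j]='b': π[5]=0 (border '')
j=6 s[j]='a': π[6]=0 (border '')
j=7 s[j]='c': π[7]=1 (border 'c')
j=8 s[j]='a': k: 1→0; π[8]=0 (border '')
j=9 s[j]='c': π[9]=1 (border 'c')
j=10 s[j]='a': k: 1→0; π[10]=0 (border '')
j=11 s[j]='b': π[11]=0 (border '')
j=12 s[j]='a': π[12]=0 (border '')
j=13 s[j]='a': π[13]=0 (border '')
j=14 s[j]='a': π[14]=0 (border '')
j=15 s[j]='a': π[15]=0 (border '')
j=16 s[j]='b': π[16]=0 (border '')
j=17 s[j]='a': π[17]=0 (border '')
j=18 s[j]='c': π[18]=1 (border 'c')
j=19 s[j]='b': k: 1→0; π[19]=0 (border '')
j=20 s[j]='b': π[20]=0 (border '')
j=21 s[j]='b': π[21]=0 (border '')
j=22 s[j]='c': π[22]=1 (border 'c')
j=23 s[j]='c': π[23]=2 (border 'cc')
j=24 s[j]='c': k: 2→1; π[24]=2 (border 'cc')
j=25 s[j]='a': π[25]=3 (border 'cca')
j=26 s[j]='a': π[26]=4 (border 'ccaa')
j=27 s[j]='c': k: 4→0; π[27]=1 (border 'c')
j=28 s[j]='c': π[28]=2 (border 'cc')
j=29 s[j]='b': k: 2→1→0; π[29]=0 (border '')
j=30 s[j]='a': π[30]=0 (border '')
j=31 s[j]='a': π[31]=0 (border '')
j=32 s[j]='a': π[32]=0 (border '')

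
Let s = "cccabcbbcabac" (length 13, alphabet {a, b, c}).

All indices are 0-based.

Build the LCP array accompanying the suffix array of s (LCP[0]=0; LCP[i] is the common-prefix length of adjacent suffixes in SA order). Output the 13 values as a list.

sorted suffixes:
  #0 SA[0]=9  'abac'
  #1 SA[1]=3  'abcbbcabac'
  #2 SA[2]=11  'ac'
  #3 SA[3]=10  'bac'
  #4 SA[4]=6  'bbcabac'
  #5 SA[5]=7  'bcabac'
  #6 SA[6]=4  'bcbbcabac'
  #7 SA[7]=12  'c'
  #8 SA[8]=8  'cabac'
  #9 SA[9]=2  'cabcbbcabac'
  #10 SA[10]=5  'cbbcabac'
  #11 SA[11]=1  'ccabcbbcabac'
  #12 SA[12]=0  'cccabcbbcabac'

SA = [9, 3, 11, 10, 6, 7, 4, 12, 8, 2, 5, 1, 0]
[i] adj suffixes → lcp
  [1] 9/3 → 2 ('ab')
  [2] 3/11 → 1 ('a')
  [3] 11/10 → 0 ('')
  [4] 10/6 → 1 ('b')
  [5] 6/7 → 1 ('b')
  [6] 7/4 → 2 ('bc')
  [7] 4/12 → 0 ('')
  [8] 12/8 → 1 ('c')
  [9] 8/2 → 3 ('cab')
  [10] 2/5 → 1 ('c')
  [11] 5/1 → 1 ('c')
  [12] 1/0 → 2 ('cc')

[0, 2, 1, 0, 1, 1, 2, 0, 1, 3, 1, 1, 2]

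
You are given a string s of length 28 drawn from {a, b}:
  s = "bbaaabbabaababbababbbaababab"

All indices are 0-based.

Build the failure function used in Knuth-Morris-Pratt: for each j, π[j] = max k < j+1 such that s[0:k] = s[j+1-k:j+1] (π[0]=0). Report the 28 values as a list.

π[0] = 0
j=1 s[j]='b': π[1]=1 (border 'b')
j=2 s[j]='a': k: 1→0; π[2]=0 (border '')
j=3 s[j]='a': π[3]=0 (border '')
j=4 s[j]='a': π[4]=0 (border '')
j=5 s[j]='b': π[5]=1 (border 'b')
j=6 s[j]='b': π[6]=2 (border 'bb')
j=7 s[j]='a': π[7]=3 (border 'bba')
j=8 s[j]='b': k: 3→0; π[8]=1 (border 'b')
j=9 s[j]='a': k: 1→0; π[9]=0 (border '')
j=10 s[j]='a': π[10]=0 (border '')
j=11 s[j]='b': π[11]=1 (border 'b')
j=12 s[j]='a': k: 1→0; π[12]=0 (border '')
j=13 s[j]='b': π[13]=1 (border 'b')
j=14 s[j]='b': π[14]=2 (border 'bb')
j=15 s[j]='a': π[15]=3 (border 'bba')
j=16 s[j]='b': k: 3→0; π[16]=1 (border 'b')
j=17 s[j]='a': k: 1→0; π[17]=0 (border '')
j=18 s[j]='b': π[18]=1 (border 'b')
j=19 s[j]='b': π[19]=2 (border 'bb')
j=20 s[j]='b': k: 2→1; π[20]=2 (border 'bb')
j=21 s[j]='a': π[21]=3 (border 'bba')
j=22 s[j]='a': π[22]=4 (border 'bbaa')
j=23 s[j]='b': k: 4→0; π[23]=1 (border 'b')
j=24 s[j]='a': k: 1→0; π[24]=0 (border '')
j=25 s[j]='b': π[25]=1 (border 'b')
j=26 s[j]='a': k: 1→0; π[26]=0 (border '')
j=27 s[j]='b': π[27]=1 (border 'b')

[0, 1, 0, 0, 0, 1, 2, 3, 1, 0, 0, 1, 0, 1, 2, 3, 1, 0, 1, 2, 2, 3, 4, 1, 0, 1, 0, 1]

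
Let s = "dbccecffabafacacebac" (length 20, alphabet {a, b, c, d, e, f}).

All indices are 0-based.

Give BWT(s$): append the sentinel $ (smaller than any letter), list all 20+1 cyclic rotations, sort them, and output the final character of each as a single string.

cfbfcbeadaabace$ccfac

rank  rotation               last
    0  $dbccecffabafacacebac  c
    1  abafacacebac$dbccecff  f
    2  ac$dbccecffabafacaceb  b
    3  acacebac$dbccecffabaf  f
    4  acebac$dbccecffabafac  c
    5  afacacebac$dbccecffab  b
    6  bac$dbccecffabafacace  e
    7  bafacacebac$dbccecffa  a
    8  bccecffabafacacebac$d  d
    9  c$dbccecffabafacaceba  a
   10  cacebac$dbccecffabafa  a
   11  ccecffabafacacebac$db  b
   12  cebac$dbccecffabafaca  a
   13  cecffabafacacebac$dbc  c
   14  cffabafacacebac$dbcce  e
   15  dbccecffabafacacebac$  $
   16  ebac$dbccecffabafacac  c
   17  ecffabafacacebac$dbcc  c
   18  fabafacacebac$dbccecf  f
   19  facacebac$dbccecffaba  a
   20  ffabafacacebac$dbccec  c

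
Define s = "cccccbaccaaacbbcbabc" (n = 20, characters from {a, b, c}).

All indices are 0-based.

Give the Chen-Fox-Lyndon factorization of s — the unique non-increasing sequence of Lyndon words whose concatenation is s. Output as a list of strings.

emit factor 1: 'c' (i=0, period=1)
emit factor 2: 'c' (i=1, period=1)
emit factor 3: 'c' (i=2, period=1)
emit factor 4: 'c' (i=3, period=1)
emit factor 5: 'c' (i=4, period=1)
emit factor 6: 'b' (i=5, period=1)
emit factor 7: 'acc' (i=6, period=3)
emit factor 8: 'aaacbbcbabc' (i=9, period=11)

["c", "c", "c", "c", "c", "b", "acc", "aaacbbcbabc"]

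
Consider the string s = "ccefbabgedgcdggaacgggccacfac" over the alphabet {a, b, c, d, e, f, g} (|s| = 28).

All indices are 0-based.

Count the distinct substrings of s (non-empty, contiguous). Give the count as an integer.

378

rank | idx | suffix
   0 |  15 | aacgggccacfac
   1 |   5 | abgedgcdggaacgggccacfac
   2 |  26 | ac
   3 |  23 | acfac
   4 |  16 | acgggccacfac
   5 |   4 | babgedgcdggaacgggccacfac
   6 |   6 | bgedgcdggaacgggccacfac
   7 |  27 | c
   8 |  22 | cacfac
   9 |  21 | ccacfac
  10 |   0 | ccefbabgedgcdggaacgggccacfac
  11 |  11 | cdggaacgggccacfac
  12 |   1 | cefbabgedgcdggaacgggccacfac
  13 |  24 | cfac
  14 |  17 | cgggccacfac
  15 |   9 | dgcdggaacgggccacfac
  16 |  12 | dggaacgggccacfac
  17 |   8 | edgcdggaacgggccacfac
  18 |   2 | efbabgedgcdggaacgggccacfac
  19 |  25 | fac
  20 |   3 | fbabgedgcdggaacgggccacfac
  21 |  14 | gaacgggccacfac
  22 |  20 | gccacfac
  23 |  10 | gcdggaacgggccacfac
  24 |   7 | gedgcdggaacgggccacfac
  25 |  13 | ggaacgggccacfac
  26 |  19 | ggccacfac
  27 |  18 | gggccacfac

SA = [15, 5, 26, 23, 16, 4, 6, 27, 22, 21, 0, 11, 1, 24, 17, 9, 12, 8, 2, 25, 3, 14, 20, 10, 7, 13, 19, 18]
i: (SA[i-1],SA[i]) lcp shared
  1: (15,5) 1 'a'
  2: (5,26) 1 'a'
  3: (26,23) 2 'ac'
  4: (23,16) 2 'ac'
  5: (16,4) 0 ''
  6: (4,6) 1 'b'
  7: (6,27) 0 ''
  8: (27,22) 1 'c'
  9: (22,21) 1 'c'
  10: (21,0) 2 'cc'
  11: (0,11) 1 'c'
  12: (11,1) 1 'c'
  13: (1,24) 1 'c'
  14: (24,17) 1 'c'
  15: (17,9) 0 ''
  16: (9,12) 2 'dg'
  17: (12,8) 0 ''
  18: (8,2) 1 'e'
  19: (2,25) 0 ''
  20: (25,3) 1 'f'
  21: (3,14) 0 ''
  22: (14,20) 1 'g'
  23: (20,10) 2 'gc'
  24: (10,7) 1 'g'
  25: (7,13) 1 'g'
  26: (13,19) 2 'gg'
  27: (19,18) 2 'gg'

n(n+1)/2 = 28·29/2 = 406
Σ LCP = 0 + 1 + 1 + 2 + 2 + 0 + 1 + 0 + 1 + 1 + 2 + 1 + 1 + 1 + 1 + 0 + 2 + 0 + 1 + 0 + 1 + 0 + 1 + 2 + 1 + 1 + 2 + 2 = 28
distinct = 406 − 28 = 378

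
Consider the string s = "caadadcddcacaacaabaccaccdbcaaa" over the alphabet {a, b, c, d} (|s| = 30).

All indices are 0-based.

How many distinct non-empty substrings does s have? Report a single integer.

416

rank→(start, suffix):
  0 → (29, 'a')
  1 → (28, 'aa')
  2 → (27, 'aaa')
  3 → (15, 'aabaccaccdbcaaa')
  4 → (12, 'aacaabaccaccdbcaaa')
  5 → (1, 'aadadcddcacaacaabaccaccdbcaaa')
  6 → (16, 'abaccaccdbcaaa')
  7 → (13, 'acaabaccaccdbcaaa')
  8 → (10, 'acaacaabaccaccdbcaaa')
  9 → (18, 'accaccdbcaaa')
  10 → (21, 'accdbcaaa')
  11 → (2, 'adadcddcacaacaabaccaccdbcaaa')
  12 → (4, 'adcddcacaacaabaccaccdbcaaa')
  13 → (17, 'baccaccdbcaaa')
  14 → (25, 'bcaaa')
  15 → (26, 'caaa')
  16 → (14, 'caabaccaccdbcaaa')
  17 → (11, 'caacaabaccaccdbcaaa')
  18 → (0, 'caadadcddcacaacaabaccaccdbcaaa')
  19 → (9, 'cacaacaabaccaccdbcaaa')
  20 → (20, 'caccdbcaaa')
  21 → (19, 'ccaccdbcaaa')
  22 → (22, 'ccdbcaaa')
  23 → (23, 'cdbcaaa')
  24 → (6, 'cddcacaacaabaccaccdbcaaa')
  25 → (3, 'dadcddcacaacaabaccaccdbcaaa')
  26 → (24, 'dbcaaa')
  27 → (8, 'dcacaacaabaccaccdbcaaa')
  28 → (5, 'dcddcacaacaabaccaccdbcaaa')
  29 → (7, 'ddcacaacaabaccaccdbcaaa')

SA = [29, 28, 27, 15, 12, 1, 16, 13, 10, 18, 21, 2, 4, 17, 25, 26, 14, 11, 0, 9, 20, 19, 22, 23, 6, 3, 24, 8, 5, 7]
[i] adj suffixes → lcp
  [1] 29/28 → 1 ('a')
  [2] 28/27 → 2 ('aa')
  [3] 27/15 → 2 ('aa')
  [4] 15/12 → 2 ('aa')
  [5] 12/1 → 2 ('aa')
  [6] 1/16 → 1 ('a')
  [7] 16/13 → 1 ('a')
  [8] 13/10 → 4 ('acaa')
  [9] 10/18 → 2 ('ac')
  [10] 18/21 → 3 ('acc')
  [11] 21/2 → 1 ('a')
  [12] 2/4 → 2 ('ad')
  [13] 4/17 → 0 ('')
  [14] 17/25 → 1 ('b')
  [15] 25/26 → 0 ('')
  [16] 26/14 → 3 ('caa')
  [17] 14/11 → 3 ('caa')
  [18] 11/0 → 3 ('caa')
  [19] 0/9 → 2 ('ca')
  [20] 9/20 → 3 ('cac')
  [21] 20/19 → 1 ('c')
  [22] 19/22 → 2 ('cc')
  [23] 22/23 → 1 ('c')
  [24] 23/6 → 2 ('cd')
  [25] 6/3 → 0 ('')
  [26] 3/24 → 1 ('d')
  [27] 24/8 → 1 ('d')
  [28] 8/5 → 2 ('dc')
  [29] 5/7 → 1 ('d')

n(n+1)/2 = 30·31/2 = 465
Σ LCP = 0 + 1 + 2 + 2 + 2 + 2 + 1 + 1 + 4 + 2 + 3 + 1 + 2 + 0 + 1 + 0 + 3 + 3 + 3 + 2 + 3 + 1 + 2 + 1 + 2 + 0 + 1 + 1 + 2 + 1 = 49
distinct = 465 − 49 = 416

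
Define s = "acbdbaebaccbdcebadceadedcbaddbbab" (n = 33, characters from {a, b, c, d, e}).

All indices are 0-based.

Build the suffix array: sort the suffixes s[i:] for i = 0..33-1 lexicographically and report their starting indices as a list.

[31, 0, 8, 16, 26, 20, 5, 32, 30, 7, 15, 25, 4, 29, 2, 11, 24, 1, 10, 9, 18, 13, 3, 28, 23, 17, 12, 27, 21, 19, 6, 14, 22]

sorted suffixes:
  #0 SA[0]=31  'ab'
  #1 SA[1]=0  'acbdbaebaccbdcebadceadedcbaddbbab'
  #2 SA[2]=8  'accbdcebadceadedcbaddbbab'
  #3 SA[3]=16  'adceadedcbaddbbab'
  #4 SA[4]=26  'addbbab'
  #5 SA[5]=20  'adedcbaddbbab'
  #6 SA[6]=5  'aebaccbdcebadceadedcbaddbbab'
  #7 SA[7]=32  'b'
  #8 SA[8]=30  'bab'
  #9 SA[9]=7  'baccbdcebadceadedcbaddbbab'
  #10 SA[10]=15  'badceadedcbaddbbab'
  #11 SA[11]=25  'baddbbab'
  #12 SA[12]=4  'baebaccbdcebadceadedcbaddbbab'
  #13 SA[13]=29  'bbab'
  #14 SA[14]=2  'bdbaebaccbdcebadceadedcbaddbbab'
  #15 SA[15]=11  'bdcebadceadedcbaddbbab'
  #16 SA[16]=24  'cbaddbbab'
  #17 SA[17]=1  'cbdbaebaccbdcebadceadedcbaddbbab'
  #18 SA[18]=10  'cbdcebadceadedcbaddbbab'
  #19 SA[19]=9  'ccbdcebadceadedcbaddbbab'
  #20 SA[20]=18  'ceadedcbaddbbab'
  #21 SA[21]=13  'cebadceadedcbaddbbab'
  #22 SA[22]=3  'dbaebaccbdcebadceadedcbaddbbab'
  #23 SA[23]=28  'dbbab'
  #24 SA[24]=23  'dcbaddbbab'
  #25 SA[25]=17  'dceadedcbaddbbab'
  #26 SA[26]=12  'dcebadceadedcbaddbbab'
  #27 SA[27]=27  'ddbbab'
  #28 SA[28]=21  'dedcbaddbbab'
  #29 SA[29]=19  'eadedcbaddbbab'
  #30 SA[30]=6  'ebaccbdcebadceadedcbaddbbab'
  #31 SA[31]=14  'ebadceadedcbaddbbab'
  #32 SA[32]=22  'edcbaddbbab'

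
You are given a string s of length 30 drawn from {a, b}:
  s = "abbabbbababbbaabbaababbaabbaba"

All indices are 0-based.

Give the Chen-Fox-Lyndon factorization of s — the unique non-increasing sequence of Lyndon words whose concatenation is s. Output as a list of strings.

emit factor 1: 'abbabbb' (i=0, period=7)
emit factor 2: 'ababbb' (i=7, period=6)
emit factor 3: 'aabb' (i=13, period=4)
emit factor 4: 'aababbaabbab' (i=17, period=12)
emit factor 5: 'a' (i=29, period=1)

["abbabbb", "ababbb", "aabb", "aababbaabbab", "a"]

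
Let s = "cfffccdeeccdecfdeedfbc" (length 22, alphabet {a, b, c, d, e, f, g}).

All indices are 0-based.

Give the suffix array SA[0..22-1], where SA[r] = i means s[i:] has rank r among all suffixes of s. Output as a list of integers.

[20, 21, 9, 4, 10, 5, 13, 0, 11, 6, 15, 18, 8, 12, 17, 7, 16, 19, 3, 14, 2, 1]

rank→(start, suffix):
  0 → (20, 'bc')
  1 → (21, 'c')
  2 → (9, 'ccdecfdeedfbc')
  3 → (4, 'ccdeeccdecfdeedfbc')
  4 → (10, 'cdecfdeedfbc')
  5 → (5, 'cdeeccdecfdeedfbc')
  6 → (13, 'cfdeedfbc')
  7 → (0, 'cfffccdeeccdecfdeedfbc')
  8 → (11, 'decfdeedfbc')
  9 → (6, 'deeccdecfdeedfbc')
  10 → (15, 'deedfbc')
  11 → (18, 'dfbc')
  12 → (8, 'eccdecfdeedfbc')
  13 → (12, 'ecfdeedfbc')
  14 → (17, 'edfbc')
  15 → (7, 'eeccdecfdeedfbc')
  16 → (16, 'eedfbc')
  17 → (19, 'fbc')
  18 → (3, 'fccdeeccdecfdeedfbc')
  19 → (14, 'fdeedfbc')
  20 → (2, 'ffccdeeccdecfdeedfbc')
  21 → (1, 'fffccdeeccdecfdeedfbc')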